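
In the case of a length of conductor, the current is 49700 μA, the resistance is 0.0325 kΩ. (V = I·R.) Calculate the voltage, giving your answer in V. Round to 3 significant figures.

Directly: V = IR.
I = 49700 μA = 0.04970 A; R = 0.0325 kΩ = 32.50 Ω.
V = 1.615 V  (the unit combination reduces to kg·m²/(A·s³) = V)

1.62 V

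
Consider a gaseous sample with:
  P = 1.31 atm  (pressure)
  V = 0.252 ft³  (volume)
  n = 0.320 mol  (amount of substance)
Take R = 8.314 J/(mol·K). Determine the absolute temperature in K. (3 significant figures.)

Rearranging: T = PV/(nR).
P = 1.31 atm = 1.327×10^5 Pa; V = 0.252 ft³ = 0.007136 m³; n = 0.320 mol; R = 8.314 J/(mol·K).
T = 356.0 K

356 K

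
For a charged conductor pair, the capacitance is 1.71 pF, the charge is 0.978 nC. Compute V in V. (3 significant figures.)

Rearranging: V = Q/C.
C = 1.71 pF = 1.710×10^-12 F; Q = 0.978 nC = 9.780×10^-10 C.
V = 571.9 V

572 V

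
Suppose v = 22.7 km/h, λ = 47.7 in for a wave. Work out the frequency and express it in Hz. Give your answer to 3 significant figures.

Rearranging v = f·λ for f: f = v/λ.
v = 22.7 km/h = 6.306 m/s; λ = 47.7 in = 1.212 m.
f = 5.204 Hz

5.20 Hz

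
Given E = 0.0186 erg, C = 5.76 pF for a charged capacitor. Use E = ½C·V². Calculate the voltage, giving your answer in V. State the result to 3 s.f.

25.4 V

Rearranging: V = √(2E/C).
E = 0.0186 erg = 1.860×10^-9 J; C = 5.76 pF = 5.760×10^-12 F.
V = 25.41 V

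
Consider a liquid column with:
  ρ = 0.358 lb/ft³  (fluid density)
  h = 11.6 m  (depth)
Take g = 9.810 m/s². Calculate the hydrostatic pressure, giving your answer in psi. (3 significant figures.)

Directly: P = ρgh.
ρ = 0.358 lb/ft³ = 5.735 kg/m³; h = 11.6 m; g = 9.810 m/s².
P = 652.6 Pa  (the unit combination reduces to kg/(m·s²) = Pa)
652.6 Pa × (1 psi / 6895 Pa) = 0.09465 psi

0.0946 psi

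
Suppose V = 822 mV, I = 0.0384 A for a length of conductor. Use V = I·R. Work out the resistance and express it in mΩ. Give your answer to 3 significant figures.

From Ohm's law: R = V/I.
V = 822 mV = 0.8220 V; I = 0.0384 A.
R = 21.41 Ω
21.41 Ω × (1 mΩ / 0.001000 Ω) = 21406 mΩ

21400 mΩ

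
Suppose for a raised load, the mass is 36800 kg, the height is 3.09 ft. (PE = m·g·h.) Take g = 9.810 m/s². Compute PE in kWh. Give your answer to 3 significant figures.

0.0944 kWh

Directly: PE = mgh.
m = 36800 kg; h = 3.09 ft = 0.9418 m; g = 9.810 m/s².
PE = 3.400×10^5 J  (the unit combination reduces to kg·m²/s² = J)
3.400×10^5 J × (1 kWh / 3.600×10^6 J) = 0.09445 kWh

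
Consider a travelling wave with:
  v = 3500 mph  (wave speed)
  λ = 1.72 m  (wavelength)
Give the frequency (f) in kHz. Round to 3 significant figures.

0.910 kHz

Rearranging v = f·λ for f: f = v/λ.
v = 3500 mph = 1565 m/s; λ = 1.72 m.
f = 909.7 Hz
909.7 Hz × (1 kHz / 1000 Hz) = 0.9097 kHz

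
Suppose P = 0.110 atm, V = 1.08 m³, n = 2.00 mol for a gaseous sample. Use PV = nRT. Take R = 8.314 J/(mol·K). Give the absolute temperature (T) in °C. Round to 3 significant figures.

451 °C

From the ideal-gas law: T = PV/(nR).
P = 0.110 atm = 11146 Pa; V = 1.08 m³; n = 2.00 mol; R = 8.314 J/(mol·K).
T = 723.9 K
723.9 K − 273.15 = 450.8 °C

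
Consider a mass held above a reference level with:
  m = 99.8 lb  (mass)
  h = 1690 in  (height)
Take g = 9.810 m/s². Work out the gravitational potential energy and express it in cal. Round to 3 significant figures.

4560 cal

Directly: PE = mgh.
m = 99.8 lb = 45.27 kg; h = 1690 in = 42.93 m; g = 9.810 m/s².
PE = 19063 J  (the unit combination reduces to kg·m²/s² = J)
19063 J × (1 cal / 4.184 J) = 4556 cal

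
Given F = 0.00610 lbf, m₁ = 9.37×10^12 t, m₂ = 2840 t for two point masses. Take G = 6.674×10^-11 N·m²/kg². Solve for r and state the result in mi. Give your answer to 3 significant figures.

From Newton's law of gravitation: r = √(G·m₁m₂/F).
F = 0.00610 lbf = 0.02713 N; m₁ = 9.37×10^12 t = 9.370×10^15 kg; m₂ = 2840 t = 2.840×10^6 kg; G = 6.674×10^-11 N·m²/kg².
r = 8.090×10^6 m
8.090×10^6 m × (1 mi / 1609 m) = 5027 mi

5030 mi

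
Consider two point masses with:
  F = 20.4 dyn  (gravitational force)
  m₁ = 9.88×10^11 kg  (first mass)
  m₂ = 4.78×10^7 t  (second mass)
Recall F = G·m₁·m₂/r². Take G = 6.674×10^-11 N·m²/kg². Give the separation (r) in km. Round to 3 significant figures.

From Newton's law of gravitation: r = √(G·m₁m₂/F).
F = 20.4 dyn = 2.040×10^-4 N; m₁ = 9.88×10^11 kg; m₂ = 4.78×10^7 t = 4.780×10^10 kg; G = 6.674×10^-11 N·m²/kg².
r = 1.243×10^8 m
1.243×10^8 m × (1 km / 1000 m) = 1.243×10^5 km

1.24×10^5 km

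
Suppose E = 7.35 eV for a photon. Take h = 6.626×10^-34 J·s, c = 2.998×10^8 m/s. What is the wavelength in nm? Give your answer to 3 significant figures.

169 nm

Rearranging: λ = hc/E.
E = 7.35 eV = 1.178×10^-18 J; h = 6.626×10^-34 J·s; c = 2.998×10^8 m/s.
λ = 1.687×10^-7 m
1.687×10^-7 m × (1 nm / 1.000×10^-9 m) = 168.7 nm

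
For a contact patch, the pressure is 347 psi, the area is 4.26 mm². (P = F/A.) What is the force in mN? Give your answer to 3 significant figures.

Rearranging P = F/A for F: F = P·A.
P = 347 psi = 2.392×10^6 Pa; A = 4.26 mm² = 4.260×10^-6 m².
F = 10.19 N
10.19 N × (1 mN / 0.001000 N) = 10192 mN

10200 mN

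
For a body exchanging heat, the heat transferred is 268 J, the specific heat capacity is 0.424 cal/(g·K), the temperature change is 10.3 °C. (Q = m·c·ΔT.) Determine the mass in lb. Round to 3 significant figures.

0.0323 lb

Solving Q = m·c·ΔT for m: m = Q/(c·ΔT).
Q = 268 J; c = 0.424 cal/(g·K) = 1774 J/(kg·K); ΔT = 10.3 °C = 10.30 K.
m = 0.01467 kg
0.01467 kg × (1 lb / 0.4536 kg) = 0.03234 lb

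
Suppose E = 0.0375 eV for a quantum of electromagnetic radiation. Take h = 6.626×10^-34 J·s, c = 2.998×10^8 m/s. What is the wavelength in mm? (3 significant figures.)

Rearranging E = h·c/λ for λ: λ = hc/E.
E = 0.0375 eV = 6.008×10^-21 J; h = 6.626×10^-34 J·s; c = 2.998×10^8 m/s.
λ = 3.306×10^-5 m
3.306×10^-5 m × (1 mm / 0.001000 m) = 0.03306 mm

0.0331 mm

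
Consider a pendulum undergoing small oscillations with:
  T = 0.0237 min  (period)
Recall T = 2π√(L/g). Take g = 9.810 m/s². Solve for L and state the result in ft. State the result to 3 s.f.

1.65 ft

Solving T = 2π√(L/g) for L: L = g·(T/2π)².
T = 0.0237 min = 1.422 s; g = 9.810 m/s².
L = 0.5025 m
0.5025 m × (1 ft / 0.3048 m) = 1.649 ft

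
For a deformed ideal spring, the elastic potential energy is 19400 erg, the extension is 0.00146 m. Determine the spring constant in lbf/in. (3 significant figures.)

Solving U = ½k·x² for k: k = 2U/x².
U = 19400 erg = 0.001940 J; x = 0.00146 m.
k = 1820 N/m
1820 N/m × (1 lbf/in / 175.1 N/m) = 10.39 lbf/in

10.4 lbf/in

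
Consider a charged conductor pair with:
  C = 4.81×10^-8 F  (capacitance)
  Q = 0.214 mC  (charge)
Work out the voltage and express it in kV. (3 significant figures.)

4.45 kV

Rearranging: V = Q/C.
C = 4.81×10^-8 F; Q = 0.214 mC = 2.140×10^-4 C.
V = 4449 V
4449 V × (1 kV / 1000 V) = 4.449 kV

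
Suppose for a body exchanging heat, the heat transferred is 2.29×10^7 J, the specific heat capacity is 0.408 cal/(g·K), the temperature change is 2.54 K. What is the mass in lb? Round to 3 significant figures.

11600 lb

Solving Q = m·c·ΔT for m: m = Q/(c·ΔT).
Q = 2.29×10^7 J; c = 0.408 cal/(g·K) = 1707 J/(kg·K); ΔT = 2.54 K.
m = 5281 kg
5281 kg × (1 lb / 0.4536 kg) = 11644 lb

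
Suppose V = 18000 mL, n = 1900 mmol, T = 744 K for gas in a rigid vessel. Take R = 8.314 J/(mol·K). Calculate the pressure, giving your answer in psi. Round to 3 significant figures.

94.7 psi

P is given directly by: P = nRT/V.
V = 18000 mL = 0.01800 m³; n = 1900 mmol = 1.900 mol; T = 744 K; R = 8.314 J/(mol·K).
P = 6.529×10^5 Pa  (the unit combination reduces to kg/(m·s²) = Pa)
6.529×10^5 Pa × (1 psi / 6895 Pa) = 94.70 psi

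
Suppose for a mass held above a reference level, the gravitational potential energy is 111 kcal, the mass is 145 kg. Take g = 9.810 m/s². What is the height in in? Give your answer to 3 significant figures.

Rearranging PE = m·g·h for h: h = PE/(m·g).
PE = 111 kcal = 4.644×10^5 J; m = 145 kg; g = 9.810 m/s².
h = 326.5 m
326.5 m × (1 in / 0.02540 m) = 12854 in

12900 in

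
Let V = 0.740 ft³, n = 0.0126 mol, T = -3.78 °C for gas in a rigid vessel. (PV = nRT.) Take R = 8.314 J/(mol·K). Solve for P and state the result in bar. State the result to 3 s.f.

0.0135 bar

P is given directly by: P = nRT/V.
V = 0.740 ft³ = 0.02095 m³; n = 0.0126 mol; T = -3.78 °C = 269.4 K; R = 8.314 J/(mol·K).
P = 1347 Pa
1347 Pa × (1 bar / 1.000×10^5 Pa) = 0.01347 bar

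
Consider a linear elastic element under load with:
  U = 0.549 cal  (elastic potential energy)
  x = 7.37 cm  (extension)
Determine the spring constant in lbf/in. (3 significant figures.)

Rearranging: k = 2U/x².
U = 0.549 cal = 2.297 J; x = 7.37 cm = 0.07370 m.
k = 845.8 N/m
845.8 N/m × (1 lbf/in / 175.1 N/m) = 4.830 lbf/in

4.83 lbf/in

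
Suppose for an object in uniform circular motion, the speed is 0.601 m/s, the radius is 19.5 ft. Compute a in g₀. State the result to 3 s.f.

Directly: a = v²/r.
v = 0.601 m/s; r = 19.5 ft = 5.944 m.
a = 0.06077 m/s²
0.06077 m/s² × (1 g₀ / 9.807 m/s²) = 0.006197 g₀

0.00620 g₀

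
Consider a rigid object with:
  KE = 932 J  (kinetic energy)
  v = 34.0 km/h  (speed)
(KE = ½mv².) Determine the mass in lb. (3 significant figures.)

Solving KE = ½mv² for m: m = 2·KE/v².
KE = 932 J; v = 34.0 km/h = 9.444 m/s.
m = 20.90 kg
20.90 kg × (1 lb / 0.4536 kg) = 46.07 lb

46.1 lb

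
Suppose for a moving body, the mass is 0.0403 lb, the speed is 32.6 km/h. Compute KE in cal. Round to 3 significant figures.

KE is given directly by: KE = ½mv².
m = 0.0403 lb = 0.01828 kg; v = 32.6 km/h = 9.056 m/s.
KE = 0.7495 J  (the unit combination reduces to kg·m²/s² = J)
0.7495 J × (1 cal / 4.184 J) = 0.1791 cal

0.179 cal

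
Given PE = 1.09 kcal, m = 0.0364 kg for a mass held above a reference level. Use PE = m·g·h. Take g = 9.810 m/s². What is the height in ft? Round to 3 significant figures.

41900 ft

Solving PE = m·g·h for h: h = PE/(m·g).
PE = 1.09 kcal = 4561 J; m = 0.0364 kg; g = 9.810 m/s².
h = 12772 m
12772 m × (1 ft / 0.3048 m) = 41902 ft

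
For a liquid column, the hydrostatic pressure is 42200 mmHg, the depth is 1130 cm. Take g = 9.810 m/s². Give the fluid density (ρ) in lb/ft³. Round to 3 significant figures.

Solving P = ρ·g·h for ρ: ρ = P/(g·h).
P = 42200 mmHg = 5.626×10^6 Pa; h = 1130 cm = 11.30 m; g = 9.810 m/s².
ρ = 50754 kg/m³
50754 kg/m³ × (1 lb/ft³ / 16.02 kg/m³) = 3168 lb/ft³

3170 lb/ft³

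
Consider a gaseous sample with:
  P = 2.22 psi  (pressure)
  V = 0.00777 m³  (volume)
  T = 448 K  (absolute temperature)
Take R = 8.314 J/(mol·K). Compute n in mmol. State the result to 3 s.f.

Rearranging: n = PV/(RT).
P = 2.22 psi = 15306 Pa; V = 0.00777 m³; T = 448 K; R = 8.314 J/(mol·K).
n = 0.03193 mol
0.03193 mol × (1 mmol / 0.001000 mol) = 31.93 mmol

31.9 mmol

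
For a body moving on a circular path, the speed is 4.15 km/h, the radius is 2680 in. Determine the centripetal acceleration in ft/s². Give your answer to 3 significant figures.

Directly: a = v²/r.
v = 4.15 km/h = 1.153 m/s; r = 2680 in = 68.07 m.
a = 0.01952 m/s²
0.01952 m/s² × (1 ft/s² / 0.3048 m/s²) = 0.06405 ft/s²

0.0640 ft/s²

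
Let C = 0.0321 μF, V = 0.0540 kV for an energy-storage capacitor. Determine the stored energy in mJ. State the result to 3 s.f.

0.0468 mJ

E is given directly by: E = ½CV².
C = 0.0321 μF = 3.210×10^-8 F; V = 0.0540 kV = 54.00 V.
E = 4.680×10^-5 J  (the unit combination reduces to kg·m²/s² = J)
4.680×10^-5 J × (1 mJ / 0.001000 J) = 0.04680 mJ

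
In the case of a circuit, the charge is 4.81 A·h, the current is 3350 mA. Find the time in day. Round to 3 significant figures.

Solving q = I·t for t: t = q/I.
q = 4.81 A·h = 17316 C; I = 3350 mA = 3.350 A.
t = 5169 s
5169 s × (1 day / 86400 s) = 0.05983 day

0.0598 day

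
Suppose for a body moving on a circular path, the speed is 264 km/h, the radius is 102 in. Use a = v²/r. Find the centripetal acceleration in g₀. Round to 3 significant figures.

212 g₀

a is given directly by: a = v²/r.
v = 264 km/h = 73.33 m/s; r = 102 in = 2.591 m.
a = 2076 m/s²
2076 m/s² × (1 g₀ / 9.807 m/s²) = 211.7 g₀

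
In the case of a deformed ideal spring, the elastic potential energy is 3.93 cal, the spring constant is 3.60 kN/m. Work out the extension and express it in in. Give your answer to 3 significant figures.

Rearranging U = ½k·x² for x: x = √(2U/k).
U = 3.93 cal = 16.44 J; k = 3.60 kN/m = 3600 N/m.
x = 0.09558 m
0.09558 m × (1 in / 0.02540 m) = 3.763 in

3.76 in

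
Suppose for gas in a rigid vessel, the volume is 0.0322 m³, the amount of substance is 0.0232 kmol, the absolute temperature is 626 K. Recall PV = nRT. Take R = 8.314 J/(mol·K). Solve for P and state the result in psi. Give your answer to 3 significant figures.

From the ideal-gas law: P = nRT/V.
V = 0.0322 m³; n = 0.0232 kmol = 23.20 mol; T = 626 K; R = 8.314 J/(mol·K).
P = 3.750×10^6 Pa
3.750×10^6 Pa × (1 psi / 6895 Pa) = 543.9 psi

544 psi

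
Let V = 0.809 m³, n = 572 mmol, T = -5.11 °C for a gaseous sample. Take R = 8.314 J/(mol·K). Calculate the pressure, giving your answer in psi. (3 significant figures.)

0.229 psi

P is given directly by: P = nRT/V.
V = 0.809 m³; n = 572 mmol = 0.5720 mol; T = -5.11 °C = 268.0 K; R = 8.314 J/(mol·K).
P = 1576 Pa
1576 Pa × (1 psi / 6895 Pa) = 0.2285 psi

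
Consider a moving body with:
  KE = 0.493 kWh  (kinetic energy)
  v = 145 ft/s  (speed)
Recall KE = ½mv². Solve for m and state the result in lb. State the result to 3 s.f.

Rearranging KE = ½mv² for m: m = 2·KE/v².
KE = 0.493 kWh = 1.775×10^6 J; v = 145 ft/s = 44.20 m/s.
m = 1817 kg
1817 kg × (1 lb / 0.4536 kg) = 4006 lb

4010 lb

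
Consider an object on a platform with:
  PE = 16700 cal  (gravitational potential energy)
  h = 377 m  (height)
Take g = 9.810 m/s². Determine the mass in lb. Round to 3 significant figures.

41.7 lb

Solving PE = m·g·h for m: m = PE/(g·h).
PE = 16700 cal = 69873 J; h = 377 m; g = 9.810 m/s².
m = 18.89 kg
18.89 kg × (1 lb / 0.4536 kg) = 41.65 lb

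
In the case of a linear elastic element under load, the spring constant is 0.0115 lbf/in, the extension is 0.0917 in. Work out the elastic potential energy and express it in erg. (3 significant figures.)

U is given directly by: U = ½kx².
k = 0.0115 lbf/in = 2.014 N/m; x = 0.0917 in = 0.002329 m.
U = 5.463×10^-6 J  (the unit combination reduces to kg·m²/s² = J)
5.463×10^-6 J × (1 erg / 1.000×10^-7 J) = 54.63 erg

54.6 erg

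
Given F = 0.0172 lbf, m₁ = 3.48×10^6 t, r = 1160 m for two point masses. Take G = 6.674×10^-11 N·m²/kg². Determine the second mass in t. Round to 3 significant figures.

From Newton's law of gravitation: m₂ = F·r²/(G·m₁).
F = 0.0172 lbf = 0.07651 N; m₁ = 3.48×10^6 t = 3.480×10^9 kg; r = 1160 m; G = 6.674×10^-11 N·m²/kg².
m₂ = 4.433×10^5 kg
4.433×10^5 kg × (1 t / 1000 kg) = 443.3 t

443 t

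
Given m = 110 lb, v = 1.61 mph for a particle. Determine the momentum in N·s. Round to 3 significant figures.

35.9 N·s

p is given directly by: p = mv.
m = 110 lb = 49.90 kg; v = 1.61 mph = 0.7197 m/s.
p = 35.91 kg·m/s  (the unit combination reduces to kg·m/s = kg·m/s)
Since 1 N·s = 1 kg·m/s, 35.91 N·s.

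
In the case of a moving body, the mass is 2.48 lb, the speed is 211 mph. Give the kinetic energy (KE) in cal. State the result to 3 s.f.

KE is given directly by: KE = ½mv².
m = 2.48 lb = 1.125 kg; v = 211 mph = 94.33 m/s.
KE = 5004 J
5004 J × (1 cal / 4.184 J) = 1196 cal

1200 cal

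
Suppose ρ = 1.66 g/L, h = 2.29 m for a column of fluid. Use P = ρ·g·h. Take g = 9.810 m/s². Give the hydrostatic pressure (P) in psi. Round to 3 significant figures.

0.00541 psi

Directly: P = ρgh.
ρ = 1.66 g/L = 1.660 kg/m³; h = 2.29 m; g = 9.810 m/s².
P = 37.29 Pa
37.29 Pa × (1 psi / 6895 Pa) = 0.005409 psi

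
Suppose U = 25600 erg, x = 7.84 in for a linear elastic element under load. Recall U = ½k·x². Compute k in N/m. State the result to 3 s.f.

Solving U = ½k·x² for k: k = 2U/x².
U = 25600 erg = 0.002560 J; x = 7.84 in = 0.1991 m.
k = 0.1291 N/m

0.129 N/m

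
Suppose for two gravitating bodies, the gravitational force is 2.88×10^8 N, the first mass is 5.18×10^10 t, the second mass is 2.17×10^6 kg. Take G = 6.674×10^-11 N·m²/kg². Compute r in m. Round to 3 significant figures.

5.10 m

From Newton's law of gravitation: r = √(G·m₁m₂/F).
F = 2.88×10^8 N; m₁ = 5.18×10^10 t = 5.180×10^13 kg; m₂ = 2.17×10^6 kg; G = 6.674×10^-11 N·m²/kg².
r = 5.104 m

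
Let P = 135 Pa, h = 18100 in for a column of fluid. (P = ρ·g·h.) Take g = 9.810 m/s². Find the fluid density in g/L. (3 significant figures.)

0.0299 g/L

Rearranging P = ρ·g·h for ρ: ρ = P/(g·h).
P = 135 Pa; h = 18100 in = 459.7 m; g = 9.810 m/s².
ρ = 0.02993 kg/m³
Since 1 g/L = 1 kg/m³, 0.02993 g/L.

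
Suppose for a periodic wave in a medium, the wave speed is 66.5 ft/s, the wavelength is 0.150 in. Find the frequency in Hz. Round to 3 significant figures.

5320 Hz

Solving v = f·λ for f: f = v/λ.
v = 66.5 ft/s = 20.27 m/s; λ = 0.150 in = 0.003810 m.
f = 5320 Hz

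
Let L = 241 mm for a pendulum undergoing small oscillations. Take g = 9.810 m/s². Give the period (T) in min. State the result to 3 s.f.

0.0164 min

Directly: T = 2π√(L/g).
L = 241 mm = 0.2410 m; g = 9.810 m/s².
T = 0.9848 s
0.9848 s × (1 min / 60.00 s) = 0.01641 min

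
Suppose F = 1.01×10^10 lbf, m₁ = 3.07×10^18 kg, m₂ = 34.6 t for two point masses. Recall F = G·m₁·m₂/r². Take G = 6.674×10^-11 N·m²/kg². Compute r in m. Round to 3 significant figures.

From Newton's law of gravitation: r = √(G·m₁m₂/F).
F = 1.01×10^10 lbf = 4.493×10^10 N; m₁ = 3.07×10^18 kg; m₂ = 34.6 t = 34600 kg; G = 6.674×10^-11 N·m²/kg².
r = 12.56 m

12.6 m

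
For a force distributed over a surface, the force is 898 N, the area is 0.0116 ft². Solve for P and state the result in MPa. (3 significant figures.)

P is given directly by: P = F/A.
F = 898 N; A = 0.0116 ft² = 0.001078 m².
P = 8.333×10^5 Pa  (the unit combination reduces to kg/(m·s²) = Pa)
8.333×10^5 Pa × (1 MPa / 1.000×10^6 Pa) = 0.8333 MPa

0.833 MPa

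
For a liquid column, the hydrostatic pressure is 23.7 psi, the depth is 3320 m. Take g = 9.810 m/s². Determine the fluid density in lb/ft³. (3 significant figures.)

0.313 lb/ft³

Solving P = ρ·g·h for ρ: ρ = P/(g·h).
P = 23.7 psi = 1.634×10^5 Pa; h = 3320 m; g = 9.810 m/s².
ρ = 5.017 kg/m³
5.017 kg/m³ × (1 lb/ft³ / 16.02 kg/m³) = 0.3132 lb/ft³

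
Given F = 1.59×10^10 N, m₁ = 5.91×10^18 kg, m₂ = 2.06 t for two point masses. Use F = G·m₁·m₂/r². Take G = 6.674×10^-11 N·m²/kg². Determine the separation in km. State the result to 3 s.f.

From Newton's law of gravitation: r = √(G·m₁m₂/F).
F = 1.59×10^10 N; m₁ = 5.91×10^18 kg; m₂ = 2.06 t = 2060 kg; G = 6.674×10^-11 N·m²/kg².
r = 7.149 m
7.149 m × (1 km / 1000 m) = 0.007149 km

0.00715 km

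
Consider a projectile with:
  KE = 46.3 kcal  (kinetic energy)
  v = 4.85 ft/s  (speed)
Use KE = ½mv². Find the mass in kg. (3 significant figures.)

1.77×10^5 kg

Rearranging KE = ½mv² for m: m = 2·KE/v².
KE = 46.3 kcal = 1.937×10^5 J; v = 4.85 ft/s = 1.478 m/s.
m = 1.773×10^5 kg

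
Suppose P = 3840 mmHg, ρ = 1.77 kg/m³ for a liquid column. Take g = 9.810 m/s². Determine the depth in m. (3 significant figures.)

29500 m

Rearranging P = ρ·g·h for h: h = P/(ρ·g).
P = 3840 mmHg = 5.120×10^5 Pa; ρ = 1.77 kg/m³; g = 9.810 m/s².
h = 29484 m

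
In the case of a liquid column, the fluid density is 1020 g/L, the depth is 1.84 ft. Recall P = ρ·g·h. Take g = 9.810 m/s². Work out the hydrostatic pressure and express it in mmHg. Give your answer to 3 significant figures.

Directly: P = ρgh.
ρ = 1020 g/L = 1020 kg/m³; h = 1.84 ft = 0.5608 m; g = 9.810 m/s².
P = 5612 Pa  (the unit combination reduces to kg/(m·s²) = Pa)
5612 Pa × (1 mmHg / 133.3 Pa) = 42.09 mmHg

42.1 mmHg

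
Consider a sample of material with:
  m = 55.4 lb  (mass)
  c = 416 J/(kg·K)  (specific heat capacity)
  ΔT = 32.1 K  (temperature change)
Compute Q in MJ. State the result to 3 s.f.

0.336 MJ

Directly: Q = mcΔT.
m = 55.4 lb = 25.13 kg; c = 416 J/(kg·K); ΔT = 32.1 K.
Q = 3.356×10^5 J
3.356×10^5 J × (1 MJ / 1.000×10^6 J) = 0.3356 MJ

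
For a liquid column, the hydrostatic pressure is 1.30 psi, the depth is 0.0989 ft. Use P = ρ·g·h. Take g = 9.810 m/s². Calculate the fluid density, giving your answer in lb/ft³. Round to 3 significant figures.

Rearranging: ρ = P/(g·h).
P = 1.30 psi = 8963 Pa; h = 0.0989 ft = 0.03014 m; g = 9.810 m/s².
ρ = 30310 kg/m³
30310 kg/m³ × (1 lb/ft³ / 16.02 kg/m³) = 1892 lb/ft³

1890 lb/ft³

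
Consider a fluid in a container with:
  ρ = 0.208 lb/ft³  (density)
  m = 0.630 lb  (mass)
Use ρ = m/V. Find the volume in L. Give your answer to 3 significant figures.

Solving ρ = m/V for V: V = m/ρ.
ρ = 0.208 lb/ft³ = 3.332 kg/m³; m = 0.630 lb = 0.2858 kg.
V = 0.08577 m³
0.08577 m³ × (1 L / 0.001000 m³) = 85.77 L

85.8 L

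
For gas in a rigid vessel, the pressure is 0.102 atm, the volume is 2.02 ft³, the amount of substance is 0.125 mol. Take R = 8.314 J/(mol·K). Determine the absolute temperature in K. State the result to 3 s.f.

From the ideal-gas law: T = PV/(nR).
P = 0.102 atm = 10335 Pa; V = 2.02 ft³ = 0.05720 m³; n = 0.125 mol; R = 8.314 J/(mol·K).
T = 568.8 K

569 K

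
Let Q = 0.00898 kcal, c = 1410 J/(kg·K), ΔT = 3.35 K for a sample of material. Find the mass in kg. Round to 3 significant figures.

0.00795 kg

Rearranging: m = Q/(c·ΔT).
Q = 0.00898 kcal = 37.57 J; c = 1410 J/(kg·K); ΔT = 3.35 K.
m = 0.007954 kg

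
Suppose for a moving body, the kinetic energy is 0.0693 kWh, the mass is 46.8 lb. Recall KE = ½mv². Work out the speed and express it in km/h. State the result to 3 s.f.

Rearranging: v = √(2·KE/m).
KE = 0.0693 kWh = 2.495×10^5 J; m = 46.8 lb = 21.23 kg.
v = 153.3 m/s
153.3 m/s × (1 km/h / 0.2778 m/s) = 551.9 km/h

552 km/h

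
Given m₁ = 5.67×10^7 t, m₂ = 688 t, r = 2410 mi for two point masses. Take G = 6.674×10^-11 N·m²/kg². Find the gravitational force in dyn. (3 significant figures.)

0.0173 dyn

From Newton's law of gravitation: F = Gm₁m₂/r².
m₁ = 5.67×10^7 t = 5.670×10^10 kg; m₂ = 688 t = 6.880×10^5 kg; r = 2410 mi = 3.879×10^6 m; G = 6.674×10^-11 N·m²/kg².
F = 1.731×10^-7 N
1.731×10^-7 N × (1 dyn / 1.000×10^-5 N) = 0.01731 dyn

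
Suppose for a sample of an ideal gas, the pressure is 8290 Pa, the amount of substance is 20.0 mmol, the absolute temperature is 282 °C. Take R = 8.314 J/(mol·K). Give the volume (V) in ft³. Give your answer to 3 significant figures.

From the ideal-gas law: V = nRT/P.
P = 8290 Pa; n = 20.0 mmol = 0.02000 mol; T = 282 °C = 555.1 K; R = 8.314 J/(mol·K).
V = 0.01114 m³
0.01114 m³ × (1 ft³ / 0.02832 m³) = 0.3932 ft³

0.393 ft³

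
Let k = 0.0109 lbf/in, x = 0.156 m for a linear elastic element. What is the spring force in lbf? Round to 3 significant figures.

0.0669 lbf

F is given directly by: F = kx.
k = 0.0109 lbf/in = 1.909 N/m; x = 0.156 m.
F = 0.2978 N
0.2978 N × (1 lbf / 4.448 N) = 0.06694 lbf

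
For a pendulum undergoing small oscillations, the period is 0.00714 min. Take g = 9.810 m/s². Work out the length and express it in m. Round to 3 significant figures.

Rearranging: L = g·(T/2π)².
T = 0.00714 min = 0.4284 s; g = 9.810 m/s².
L = 0.04560 m

0.0456 m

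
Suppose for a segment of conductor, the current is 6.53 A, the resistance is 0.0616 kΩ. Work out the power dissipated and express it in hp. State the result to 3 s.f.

3.52 hp

Directly: P = I²R.
I = 6.53 A; R = 0.0616 kΩ = 61.60 Ω.
P = 2627 W
2627 W × (1 hp / 745.7 W) = 3.522 hp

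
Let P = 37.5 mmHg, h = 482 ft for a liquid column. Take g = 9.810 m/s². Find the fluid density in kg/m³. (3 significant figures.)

3.47 kg/m³

Rearranging: ρ = P/(g·h).
P = 37.5 mmHg = 5000 Pa; h = 482 ft = 146.9 m; g = 9.810 m/s².
ρ = 3.469 kg/m³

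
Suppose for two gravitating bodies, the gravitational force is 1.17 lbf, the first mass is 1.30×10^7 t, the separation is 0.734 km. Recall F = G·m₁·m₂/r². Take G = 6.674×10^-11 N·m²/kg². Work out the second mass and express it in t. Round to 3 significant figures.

3230 t

Rearranging F = G·m₁·m₂/r² for m₂: m₂ = F·r²/(G·m₁).
F = 1.17 lbf = 5.204 N; m₁ = 1.30×10^7 t = 1.300×10^10 kg; r = 0.734 km = 734.0 m; G = 6.674×10^-11 N·m²/kg².
m₂ = 3.232×10^6 kg
3.232×10^6 kg × (1 t / 1000 kg) = 3232 t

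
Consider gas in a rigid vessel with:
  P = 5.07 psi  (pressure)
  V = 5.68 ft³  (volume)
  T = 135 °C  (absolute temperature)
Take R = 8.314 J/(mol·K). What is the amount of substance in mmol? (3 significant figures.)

Rearranging: n = PV/(RT).
P = 5.07 psi = 34956 Pa; V = 5.68 ft³ = 0.1608 m³; T = 135 °C = 408.1 K; R = 8.314 J/(mol·K).
n = 1.657 mol
1.657 mol × (1 mmol / 0.001000 mol) = 1657 mmol

1660 mmol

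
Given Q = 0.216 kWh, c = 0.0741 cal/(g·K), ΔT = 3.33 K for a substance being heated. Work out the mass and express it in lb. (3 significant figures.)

Solving Q = m·c·ΔT for m: m = Q/(c·ΔT).
Q = 0.216 kWh = 7.776×10^5 J; c = 0.0741 cal/(g·K) = 310.0 J/(kg·K); ΔT = 3.33 K.
m = 753.2 kg
753.2 kg × (1 lb / 0.4536 kg) = 1660 lb

1660 lb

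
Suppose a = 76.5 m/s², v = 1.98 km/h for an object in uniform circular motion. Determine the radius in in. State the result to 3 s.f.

0.156 in

Solving a = v²/r for r: r = v²/a.
a = 76.5 m/s²; v = 1.98 km/h = 0.5500 m/s.
r = 0.003954 m
0.003954 m × (1 in / 0.02540 m) = 0.1557 in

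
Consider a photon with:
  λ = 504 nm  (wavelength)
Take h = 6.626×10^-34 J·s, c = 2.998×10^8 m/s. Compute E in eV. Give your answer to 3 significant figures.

2.46 eV

E is given directly by: E = hc/λ.
λ = 504 nm = 5.040×10^-7 m; h = 6.626×10^-34 J·s; c = 2.998×10^8 m/s.
E = 3.941×10^-19 J
3.941×10^-19 J × (1 eV / 1.602×10^-19 J) = 2.460 eV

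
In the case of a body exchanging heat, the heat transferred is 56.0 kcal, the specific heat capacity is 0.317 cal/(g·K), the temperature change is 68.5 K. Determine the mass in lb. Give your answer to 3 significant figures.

Rearranging Q = m·c·ΔT for m: m = Q/(c·ΔT).
Q = 56.0 kcal = 2.343×10^5 J; c = 0.317 cal/(g·K) = 1326 J/(kg·K); ΔT = 68.5 K.
m = 2.579 kg
2.579 kg × (1 lb / 0.4536 kg) = 5.686 lb

5.69 lb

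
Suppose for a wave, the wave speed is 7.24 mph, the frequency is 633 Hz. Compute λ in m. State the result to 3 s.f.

0.00511 m

Solving v = f·λ for λ: λ = v/f.
v = 7.24 mph = 3.237 m/s; f = 633 Hz.
λ = 0.005113 m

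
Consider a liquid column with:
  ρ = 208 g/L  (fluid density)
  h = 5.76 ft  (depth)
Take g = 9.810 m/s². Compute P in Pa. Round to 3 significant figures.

3580 Pa

Directly: P = ρgh.
ρ = 208 g/L = 208.0 kg/m³; h = 5.76 ft = 1.756 m; g = 9.810 m/s².
P = 3582 Pa  (the unit combination reduces to kg/(m·s²) = Pa)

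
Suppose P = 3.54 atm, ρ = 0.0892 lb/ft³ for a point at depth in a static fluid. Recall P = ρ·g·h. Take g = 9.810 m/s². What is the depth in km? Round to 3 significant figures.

25.6 km

Rearranging: h = P/(ρ·g).
P = 3.54 atm = 3.587×10^5 Pa; ρ = 0.0892 lb/ft³ = 1.429 kg/m³; g = 9.810 m/s².
h = 25590 m
25590 m × (1 km / 1000 m) = 25.59 km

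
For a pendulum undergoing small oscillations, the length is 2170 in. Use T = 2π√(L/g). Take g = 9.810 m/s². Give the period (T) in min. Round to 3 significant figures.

Directly: T = 2π√(L/g).
L = 2170 in = 55.12 m; g = 9.810 m/s².
T = 14.89 s
14.89 s × (1 min / 60.00 s) = 0.2482 min

0.248 min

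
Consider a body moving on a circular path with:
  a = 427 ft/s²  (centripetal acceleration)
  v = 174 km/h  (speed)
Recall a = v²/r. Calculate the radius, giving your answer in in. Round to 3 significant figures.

707 in

Rearranging: r = v²/a.
a = 427 ft/s² = 130.1 m/s²; v = 174 km/h = 48.33 m/s.
r = 17.95 m
17.95 m × (1 in / 0.02540 m) = 706.7 in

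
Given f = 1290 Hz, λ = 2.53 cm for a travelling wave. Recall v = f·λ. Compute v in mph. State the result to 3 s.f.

v is given directly by: v = fλ.
f = 1290 Hz; λ = 2.53 cm = 0.02530 m.
v = 32.64 m/s
32.64 m/s × (1 mph / 0.4470 m/s) = 73.01 mph

73.0 mph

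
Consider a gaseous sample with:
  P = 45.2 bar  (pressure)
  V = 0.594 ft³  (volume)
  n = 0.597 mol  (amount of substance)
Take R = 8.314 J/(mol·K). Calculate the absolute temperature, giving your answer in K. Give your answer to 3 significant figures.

15300 K

Rearranging PV = nRT for T: T = PV/(nR).
P = 45.2 bar = 4.520×10^6 Pa; V = 0.594 ft³ = 0.01682 m³; n = 0.597 mol; R = 8.314 J/(mol·K).
T = 15317 K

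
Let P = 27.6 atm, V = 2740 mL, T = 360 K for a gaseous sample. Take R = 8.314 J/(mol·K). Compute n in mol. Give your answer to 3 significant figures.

2.56 mol

From the ideal-gas law: n = PV/(RT).
P = 27.6 atm = 2.797×10^6 Pa; V = 2740 mL = 0.002740 m³; T = 360 K; R = 8.314 J/(mol·K).
n = 2.560 mol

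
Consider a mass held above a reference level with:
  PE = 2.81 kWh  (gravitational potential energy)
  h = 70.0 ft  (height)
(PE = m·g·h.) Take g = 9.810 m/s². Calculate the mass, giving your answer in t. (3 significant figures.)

Solving PE = m·g·h for m: m = PE/(g·h).
PE = 2.81 kWh = 1.012×10^7 J; h = 70.0 ft = 21.34 m; g = 9.810 m/s².
m = 48331 kg
48331 kg × (1 t / 1000 kg) = 48.33 t

48.3 t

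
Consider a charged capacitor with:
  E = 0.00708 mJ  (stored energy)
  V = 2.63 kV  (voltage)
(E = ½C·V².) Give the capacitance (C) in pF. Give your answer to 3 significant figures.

2.05 pF

Rearranging E = ½C·V² for C: C = 2E/V².
E = 0.00708 mJ = 7.080×10^-6 J; V = 2.63 kV = 2630 V.
C = 2.047×10^-12 F
2.047×10^-12 F × (1 pF / 1.000×10^-12 F) = 2.047 pF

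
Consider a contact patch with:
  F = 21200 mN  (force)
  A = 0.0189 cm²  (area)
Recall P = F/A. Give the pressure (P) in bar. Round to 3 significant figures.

P is given directly by: P = F/A.
F = 21200 mN = 21.20 N; A = 0.0189 cm² = 1.890×10^-6 m².
P = 1.122×10^7 Pa
1.122×10^7 Pa × (1 bar / 1.000×10^5 Pa) = 112.2 bar

112 bar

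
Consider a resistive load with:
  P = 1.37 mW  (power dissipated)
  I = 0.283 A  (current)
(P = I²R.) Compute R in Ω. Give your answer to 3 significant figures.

Rearranging P = I²R for R: R = P/I².
P = 1.37 mW = 0.001370 W; I = 0.283 A.
R = 0.01711 Ω

0.0171 Ω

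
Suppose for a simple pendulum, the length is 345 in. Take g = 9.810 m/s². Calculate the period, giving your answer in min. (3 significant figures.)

T is given directly by: T = 2π√(L/g).
L = 345 in = 8.763 m; g = 9.810 m/s².
T = 5.938 s
5.938 s × (1 min / 60.00 s) = 0.09897 min

0.0990 min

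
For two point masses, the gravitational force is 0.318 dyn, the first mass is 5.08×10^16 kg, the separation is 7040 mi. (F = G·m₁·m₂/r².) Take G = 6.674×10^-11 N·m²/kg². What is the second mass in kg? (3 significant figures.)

120 kg

From Newton's law of gravitation: m₂ = F·r²/(G·m₁).
F = 0.318 dyn = 3.180×10^-6 N; m₁ = 5.08×10^16 kg; r = 7040 mi = 1.133×10^7 m; G = 6.674×10^-11 N·m²/kg².
m₂ = 120.4 kg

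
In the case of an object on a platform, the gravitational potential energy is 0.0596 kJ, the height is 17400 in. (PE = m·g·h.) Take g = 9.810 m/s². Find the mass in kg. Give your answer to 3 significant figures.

Rearranging PE = m·g·h for m: m = PE/(g·h).
PE = 0.0596 kJ = 59.60 J; h = 17400 in = 442.0 m; g = 9.810 m/s².
m = 0.01375 kg

0.0137 kg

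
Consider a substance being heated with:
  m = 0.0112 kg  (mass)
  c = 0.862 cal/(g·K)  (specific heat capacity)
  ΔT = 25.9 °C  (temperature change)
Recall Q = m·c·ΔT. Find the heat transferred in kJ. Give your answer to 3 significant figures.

Q is given directly by: Q = mcΔT.
m = 0.0112 kg; c = 0.862 cal/(g·K) = 3607 J/(kg·K); ΔT = 25.9 °C = 25.90 K.
Q = 1046 J  (the unit combination reduces to kg·m²/s² = J)
1046 J × (1 kJ / 1000 J) = 1.046 kJ

1.05 kJ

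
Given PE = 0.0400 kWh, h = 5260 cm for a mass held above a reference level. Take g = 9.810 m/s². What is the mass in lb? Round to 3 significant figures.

615 lb

Rearranging PE = m·g·h for m: m = PE/(g·h).
PE = 0.0400 kWh = 1.440×10^5 J; h = 5260 cm = 52.60 m; g = 9.810 m/s².
m = 279.1 kg
279.1 kg × (1 lb / 0.4536 kg) = 615.2 lb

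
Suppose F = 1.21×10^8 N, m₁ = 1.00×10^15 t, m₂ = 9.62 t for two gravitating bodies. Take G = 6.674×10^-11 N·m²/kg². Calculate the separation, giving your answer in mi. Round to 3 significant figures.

From Newton's law of gravitation: r = √(G·m₁m₂/F).
F = 1.21×10^8 N; m₁ = 1.00×10^15 t = 1.000×10^18 kg; m₂ = 9.62 t = 9620 kg; G = 6.674×10^-11 N·m²/kg².
r = 72.84 m
72.84 m × (1 mi / 1609 m) = 0.04526 mi

0.0453 mi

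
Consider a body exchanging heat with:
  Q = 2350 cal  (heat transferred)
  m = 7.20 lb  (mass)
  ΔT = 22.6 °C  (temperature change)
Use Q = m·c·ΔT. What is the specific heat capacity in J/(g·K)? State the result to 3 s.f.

Solving Q = m·c·ΔT for c: c = Q/(m·ΔT).
Q = 2350 cal = 9832 J; m = 7.20 lb = 3.266 kg; ΔT = 22.6 °C = 22.60 K.
c = 133.2 J/(kg·K)
133.2 J/(kg·K) × (1 J/(g·K) / 1000 J/(kg·K)) = 0.1332 J/(g·K)

0.133 J/(g·K)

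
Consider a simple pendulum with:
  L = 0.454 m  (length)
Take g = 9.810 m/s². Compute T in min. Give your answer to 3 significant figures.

0.0225 min

Directly: T = 2π√(L/g).
L = 0.454 m; g = 9.810 m/s².
T = 1.352 s
1.352 s × (1 min / 60.00 s) = 0.02253 min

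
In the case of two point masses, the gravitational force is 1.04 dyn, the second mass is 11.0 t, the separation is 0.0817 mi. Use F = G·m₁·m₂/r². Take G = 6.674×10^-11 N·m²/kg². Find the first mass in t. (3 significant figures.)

From Newton's law of gravitation: m₁ = F·r²/(G·m₂).
F = 1.04 dyn = 1.040×10^-5 N; m₂ = 11.0 t = 11000 kg; r = 0.0817 mi = 131.5 m; G = 6.674×10^-11 N·m²/kg².
m₁ = 2.449×10^5 kg
2.449×10^5 kg × (1 t / 1000 kg) = 244.9 t

245 t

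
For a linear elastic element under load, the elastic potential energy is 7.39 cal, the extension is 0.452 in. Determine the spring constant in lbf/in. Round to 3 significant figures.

Rearranging U = ½k·x² for k: k = 2U/x².
U = 7.39 cal = 30.92 J; x = 0.452 in = 0.01148 m.
k = 4.692×10^5 N/m
4.692×10^5 N/m × (1 lbf/in / 175.1 N/m) = 2679 lbf/in

2680 lbf/in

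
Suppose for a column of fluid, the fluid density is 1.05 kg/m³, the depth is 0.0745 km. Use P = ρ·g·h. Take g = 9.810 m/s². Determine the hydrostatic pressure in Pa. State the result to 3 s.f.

P is given directly by: P = ρgh.
ρ = 1.05 kg/m³; h = 0.0745 km = 74.50 m; g = 9.810 m/s².
P = 767.4 Pa

767 Pa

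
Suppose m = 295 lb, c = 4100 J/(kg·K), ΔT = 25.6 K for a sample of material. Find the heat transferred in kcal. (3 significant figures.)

3360 kcal

Q is given directly by: Q = mcΔT.
m = 295 lb = 133.8 kg; c = 4100 J/(kg·K); ΔT = 25.6 K.
Q = 1.404×10^7 J
1.404×10^7 J × (1 kcal / 4184 J) = 3357 kcal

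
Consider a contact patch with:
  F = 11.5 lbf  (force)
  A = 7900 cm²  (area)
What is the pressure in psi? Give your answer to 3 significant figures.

Directly: P = F/A.
F = 11.5 lbf = 51.15 N; A = 7900 cm² = 0.7900 m².
P = 64.75 Pa  (the unit combination reduces to kg/(m·s²) = Pa)
64.75 Pa × (1 psi / 6895 Pa) = 0.009392 psi

0.00939 psi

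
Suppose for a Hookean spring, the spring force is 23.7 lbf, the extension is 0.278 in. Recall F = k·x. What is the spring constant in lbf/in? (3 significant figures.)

Solving F = k·x for k: k = F/x.
F = 23.7 lbf = 105.4 N; x = 0.278 in = 0.007061 m.
k = 14930 N/m
14930 N/m × (1 lbf/in / 175.1 N/m) = 85.25 lbf/in

85.3 lbf/in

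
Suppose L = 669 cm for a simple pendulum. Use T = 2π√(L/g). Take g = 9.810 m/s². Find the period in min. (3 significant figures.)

0.0865 min

Directly: T = 2π√(L/g).
L = 669 cm = 6.690 m; g = 9.810 m/s².
T = 5.189 s
5.189 s × (1 min / 60.00 s) = 0.08648 min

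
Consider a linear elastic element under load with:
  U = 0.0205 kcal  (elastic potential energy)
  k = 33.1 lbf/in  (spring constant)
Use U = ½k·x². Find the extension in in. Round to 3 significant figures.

Solving U = ½k·x² for x: x = √(2U/k).
U = 0.0205 kcal = 85.77 J; k = 33.1 lbf/in = 5797 N/m.
x = 0.1720 m
0.1720 m × (1 in / 0.02540 m) = 6.773 in

6.77 in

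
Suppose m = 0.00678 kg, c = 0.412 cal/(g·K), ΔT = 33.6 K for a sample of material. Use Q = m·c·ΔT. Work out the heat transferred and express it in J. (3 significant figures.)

Directly: Q = mcΔT.
m = 0.00678 kg; c = 0.412 cal/(g·K) = 1724 J/(kg·K); ΔT = 33.6 K.
Q = 392.7 J  (the unit combination reduces to kg·m²/s² = J)

393 J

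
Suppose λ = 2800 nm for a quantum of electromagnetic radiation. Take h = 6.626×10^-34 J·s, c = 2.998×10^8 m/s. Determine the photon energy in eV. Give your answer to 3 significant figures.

0.443 eV

Directly: E = hc/λ.
λ = 2800 nm = 2.800×10^-6 m; h = 6.626×10^-34 J·s; c = 2.998×10^8 m/s.
E = 7.095×10^-20 J
7.095×10^-20 J × (1 eV / 1.602×10^-19 J) = 0.4428 eV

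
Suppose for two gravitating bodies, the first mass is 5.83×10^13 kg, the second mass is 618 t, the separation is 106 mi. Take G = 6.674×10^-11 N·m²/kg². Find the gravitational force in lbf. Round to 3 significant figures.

F is given directly by: F = Gm₁m₂/r².
m₁ = 5.83×10^13 kg; m₂ = 618 t = 6.180×10^5 kg; r = 106 mi = 1.706×10^5 m; G = 6.674×10^-11 N·m²/kg².
F = 0.08263 N
0.08263 N × (1 lbf / 4.448 N) = 0.01858 lbf

0.0186 lbf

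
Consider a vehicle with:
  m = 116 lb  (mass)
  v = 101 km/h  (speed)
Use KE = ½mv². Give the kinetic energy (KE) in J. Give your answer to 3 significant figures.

20700 J

Directly: KE = ½mv².
m = 116 lb = 52.62 kg; v = 101 km/h = 28.06 m/s.
KE = 20708 J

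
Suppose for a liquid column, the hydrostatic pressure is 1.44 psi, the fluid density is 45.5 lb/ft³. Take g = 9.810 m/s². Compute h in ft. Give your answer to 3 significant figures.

Rearranging P = ρ·g·h for h: h = P/(ρ·g).
P = 1.44 psi = 9928 Pa; ρ = 45.5 lb/ft³ = 728.8 kg/m³; g = 9.810 m/s².
h = 1.389 m
1.389 m × (1 ft / 0.3048 m) = 4.556 ft

4.56 ft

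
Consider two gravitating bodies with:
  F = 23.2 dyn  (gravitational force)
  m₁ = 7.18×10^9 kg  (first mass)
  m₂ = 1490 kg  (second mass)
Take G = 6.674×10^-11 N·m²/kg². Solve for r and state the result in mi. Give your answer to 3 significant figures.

From Newton's law of gravitation: r = √(G·m₁m₂/F).
F = 23.2 dyn = 2.320×10^-4 N; m₁ = 7.18×10^9 kg; m₂ = 1490 kg; G = 6.674×10^-11 N·m²/kg².
r = 1754 m
1754 m × (1 mi / 1609 m) = 1.090 mi

1.09 mi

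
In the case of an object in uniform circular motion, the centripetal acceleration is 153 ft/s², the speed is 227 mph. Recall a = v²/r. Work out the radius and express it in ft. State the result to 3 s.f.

Rearranging a = v²/r for r: r = v²/a.
a = 153 ft/s² = 46.63 m/s²; v = 227 mph = 101.5 m/s.
r = 220.8 m
220.8 m × (1 ft / 0.3048 m) = 724.5 ft

724 ft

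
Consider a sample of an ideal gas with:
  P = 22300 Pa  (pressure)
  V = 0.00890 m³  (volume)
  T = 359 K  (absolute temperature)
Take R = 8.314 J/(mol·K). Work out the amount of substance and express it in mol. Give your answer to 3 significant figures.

Rearranging: n = PV/(RT).
P = 22300 Pa; V = 0.00890 m³; T = 359 K; R = 8.314 J/(mol·K).
n = 0.06650 mol

0.0665 mol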